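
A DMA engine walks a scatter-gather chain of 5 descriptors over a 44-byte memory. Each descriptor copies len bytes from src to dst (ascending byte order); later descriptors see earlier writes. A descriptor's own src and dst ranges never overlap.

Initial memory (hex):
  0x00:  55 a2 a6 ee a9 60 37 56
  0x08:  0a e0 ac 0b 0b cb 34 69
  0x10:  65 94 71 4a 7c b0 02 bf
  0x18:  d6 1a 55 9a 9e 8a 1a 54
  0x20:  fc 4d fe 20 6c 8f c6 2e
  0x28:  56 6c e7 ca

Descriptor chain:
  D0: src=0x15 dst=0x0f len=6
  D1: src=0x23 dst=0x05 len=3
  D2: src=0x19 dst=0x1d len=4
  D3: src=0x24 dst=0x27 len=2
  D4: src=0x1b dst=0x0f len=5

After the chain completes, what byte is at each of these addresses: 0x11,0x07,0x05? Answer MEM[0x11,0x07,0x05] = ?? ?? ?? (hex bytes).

MEM[0x11,0x07,0x05] = 1a 8f 20

  after D0: wrote 6B at 0x0f = b002bfd61a55
  after D1: wrote 3B at 0x05 = 206c8f
  after D2: wrote 4B at 0x1d = 1a559a9e
  after D3: wrote 2B at 0x27 = 6c8f
  after D4: wrote 5B at 0x0f = 9a9e1a559a
query mem[0x11]=0x1a, mem[0x07]=0x8f, mem[0x05]=0x20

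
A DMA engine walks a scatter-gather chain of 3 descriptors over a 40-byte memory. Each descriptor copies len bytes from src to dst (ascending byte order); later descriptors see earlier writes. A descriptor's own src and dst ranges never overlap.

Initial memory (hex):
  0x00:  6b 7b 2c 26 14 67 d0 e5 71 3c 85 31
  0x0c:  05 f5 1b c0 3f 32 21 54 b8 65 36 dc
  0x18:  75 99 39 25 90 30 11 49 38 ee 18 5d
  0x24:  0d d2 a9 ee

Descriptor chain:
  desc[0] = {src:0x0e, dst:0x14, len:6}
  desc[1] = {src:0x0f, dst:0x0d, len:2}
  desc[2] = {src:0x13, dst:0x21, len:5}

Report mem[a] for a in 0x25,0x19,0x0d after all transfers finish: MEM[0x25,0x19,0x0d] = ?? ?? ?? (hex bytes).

MEM[0x25,0x19,0x0d] = 32 54 c0

D0: mem[0x14..0x19] <- [1b c0 3f 32 21 54]
D1: mem[0x0d..0x0e] <- [c0 3f]
D2: mem[0x21..0x25] <- [54 1b c0 3f 32]
query mem[0x25]=0x32, mem[0x19]=0x54, mem[0x0d]=0xc0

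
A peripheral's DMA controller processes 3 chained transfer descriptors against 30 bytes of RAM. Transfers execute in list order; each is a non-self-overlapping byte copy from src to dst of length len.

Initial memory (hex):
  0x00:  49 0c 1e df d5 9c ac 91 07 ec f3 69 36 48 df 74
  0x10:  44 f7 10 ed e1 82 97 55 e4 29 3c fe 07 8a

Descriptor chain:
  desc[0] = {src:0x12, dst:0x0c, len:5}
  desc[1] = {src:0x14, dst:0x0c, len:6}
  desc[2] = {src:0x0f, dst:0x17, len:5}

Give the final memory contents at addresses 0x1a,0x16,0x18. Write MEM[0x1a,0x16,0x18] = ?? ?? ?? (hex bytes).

[0] 0x12->0x0c len=5 : 10 ed e1 82 97
[1] 0x14->0x0c len=6 : e1 82 97 55 e4 29
[2] 0x0f->0x17 len=5 : 55 e4 29 10 ed
query mem[0x1a]=0x10, mem[0x16]=0x97, mem[0x18]=0xe4

MEM[0x1a,0x16,0x18] = 10 97 e4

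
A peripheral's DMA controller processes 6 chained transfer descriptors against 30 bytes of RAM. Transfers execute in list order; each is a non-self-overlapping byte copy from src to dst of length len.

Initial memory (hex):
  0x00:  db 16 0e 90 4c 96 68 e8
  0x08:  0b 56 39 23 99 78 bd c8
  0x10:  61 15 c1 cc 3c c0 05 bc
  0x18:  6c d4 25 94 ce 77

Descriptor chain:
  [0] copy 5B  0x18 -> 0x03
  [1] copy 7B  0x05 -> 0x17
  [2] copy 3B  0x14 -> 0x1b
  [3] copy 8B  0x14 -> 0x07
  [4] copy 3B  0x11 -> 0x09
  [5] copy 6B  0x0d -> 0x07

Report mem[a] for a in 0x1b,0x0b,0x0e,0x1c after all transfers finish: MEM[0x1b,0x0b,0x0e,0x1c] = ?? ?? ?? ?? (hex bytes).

MEM[0x1b,0x0b,0x0e,0x1c] = 3c 15 3c c0

[0] 0x18->0x03 len=5 : 6c d4 25 94 ce
[1] 0x05->0x17 len=7 : 25 94 ce 0b 56 39 23
[2] 0x14->0x1b len=3 : 3c c0 05
[3] 0x14->0x07 len=8 : 3c c0 05 25 94 ce 0b 3c
[4] 0x11->0x09 len=3 : 15 c1 cc
[5] 0x0d->0x07 len=6 : 0b 3c c8 61 15 c1
query mem[0x1b]=0x3c, mem[0x0b]=0x15, mem[0x0e]=0x3c, mem[0x1c]=0xc0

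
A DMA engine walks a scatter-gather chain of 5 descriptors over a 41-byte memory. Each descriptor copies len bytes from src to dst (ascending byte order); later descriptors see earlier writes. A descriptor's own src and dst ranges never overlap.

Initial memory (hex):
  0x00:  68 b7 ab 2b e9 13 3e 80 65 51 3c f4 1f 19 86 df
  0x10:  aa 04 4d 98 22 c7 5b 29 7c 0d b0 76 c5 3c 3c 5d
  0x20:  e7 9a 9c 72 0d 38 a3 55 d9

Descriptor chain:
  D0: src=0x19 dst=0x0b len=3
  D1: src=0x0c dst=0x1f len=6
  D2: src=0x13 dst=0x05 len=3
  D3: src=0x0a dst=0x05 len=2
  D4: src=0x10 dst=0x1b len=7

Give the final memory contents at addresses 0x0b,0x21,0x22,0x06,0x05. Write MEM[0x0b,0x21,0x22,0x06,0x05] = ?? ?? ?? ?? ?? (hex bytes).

D0: mem[0x0b..0x0d] <- [0d b0 76]
D1: mem[0x1f..0x24] <- [b0 76 86 df aa 04]
D2: mem[0x05..0x07] <- [98 22 c7]
D3: mem[0x05..0x06] <- [3c 0d]
D4: mem[0x1b..0x21] <- [aa 04 4d 98 22 c7 5b]
query mem[0x0b]=0x0d, mem[0x21]=0x5b, mem[0x22]=0xdf, mem[0x06]=0x0d, mem[0x05]=0x3c

MEM[0x0b,0x21,0x22,0x06,0x05] = 0d 5b df 0d 3c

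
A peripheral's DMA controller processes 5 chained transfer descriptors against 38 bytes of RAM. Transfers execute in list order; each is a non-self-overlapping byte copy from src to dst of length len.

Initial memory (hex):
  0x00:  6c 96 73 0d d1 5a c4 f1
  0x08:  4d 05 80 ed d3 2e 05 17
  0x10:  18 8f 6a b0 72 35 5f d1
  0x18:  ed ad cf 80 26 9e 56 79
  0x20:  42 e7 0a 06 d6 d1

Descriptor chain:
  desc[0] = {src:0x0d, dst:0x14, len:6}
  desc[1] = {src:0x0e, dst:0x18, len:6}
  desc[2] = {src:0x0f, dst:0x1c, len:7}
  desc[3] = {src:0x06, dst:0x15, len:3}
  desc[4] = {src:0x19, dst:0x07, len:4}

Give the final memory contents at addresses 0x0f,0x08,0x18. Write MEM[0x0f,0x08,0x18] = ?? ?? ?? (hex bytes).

  after D0: wrote 6B at 0x14 = 2e0517188f6a
  after D1: wrote 6B at 0x18 = 0517188f6ab0
  after D2: wrote 7B at 0x1c = 17188f6ab02e05
  after D3: wrote 3B at 0x15 = c4f14d
  after D4: wrote 4B at 0x07 = 17188f17
query mem[0x0f]=0x17, mem[0x08]=0x18, mem[0x18]=0x05

MEM[0x0f,0x08,0x18] = 17 18 05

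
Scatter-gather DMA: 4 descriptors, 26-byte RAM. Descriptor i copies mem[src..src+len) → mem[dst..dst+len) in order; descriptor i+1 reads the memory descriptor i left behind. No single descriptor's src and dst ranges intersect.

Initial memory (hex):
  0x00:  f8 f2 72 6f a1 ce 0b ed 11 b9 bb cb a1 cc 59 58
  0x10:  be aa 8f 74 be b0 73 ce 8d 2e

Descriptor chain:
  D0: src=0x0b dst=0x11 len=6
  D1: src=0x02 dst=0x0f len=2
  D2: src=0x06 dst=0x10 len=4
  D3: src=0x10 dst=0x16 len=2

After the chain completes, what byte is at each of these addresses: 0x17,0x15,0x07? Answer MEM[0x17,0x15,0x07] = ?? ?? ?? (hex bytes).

MEM[0x17,0x15,0x07] = ed 58 ed

  after D0: wrote 6B at 0x11 = cba1cc5958be
  after D1: wrote 2B at 0x0f = 726f
  after D2: wrote 4B at 0x10 = 0bed11b9
  after D3: wrote 2B at 0x16 = 0bed
query mem[0x17]=0xed, mem[0x15]=0x58, mem[0x07]=0xed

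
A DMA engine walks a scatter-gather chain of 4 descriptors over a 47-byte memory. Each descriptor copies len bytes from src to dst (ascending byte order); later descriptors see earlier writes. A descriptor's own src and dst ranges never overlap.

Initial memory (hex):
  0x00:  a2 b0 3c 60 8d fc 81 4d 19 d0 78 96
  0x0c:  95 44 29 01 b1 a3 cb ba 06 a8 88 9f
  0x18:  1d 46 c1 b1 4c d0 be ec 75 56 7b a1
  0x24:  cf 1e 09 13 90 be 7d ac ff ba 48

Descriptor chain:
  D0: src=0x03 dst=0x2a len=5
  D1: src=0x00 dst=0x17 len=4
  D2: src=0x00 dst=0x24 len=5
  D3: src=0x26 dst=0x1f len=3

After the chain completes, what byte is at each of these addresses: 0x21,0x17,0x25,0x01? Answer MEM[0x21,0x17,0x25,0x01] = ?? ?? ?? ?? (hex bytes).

D0: mem[0x2a..0x2e] <- [60 8d fc 81 4d]
D1: mem[0x17..0x1a] <- [a2 b0 3c 60]
D2: mem[0x24..0x28] <- [a2 b0 3c 60 8d]
D3: mem[0x1f..0x21] <- [3c 60 8d]
query mem[0x21]=0x8d, mem[0x17]=0xa2, mem[0x25]=0xb0, mem[0x01]=0xb0

MEM[0x21,0x17,0x25,0x01] = 8d a2 b0 b0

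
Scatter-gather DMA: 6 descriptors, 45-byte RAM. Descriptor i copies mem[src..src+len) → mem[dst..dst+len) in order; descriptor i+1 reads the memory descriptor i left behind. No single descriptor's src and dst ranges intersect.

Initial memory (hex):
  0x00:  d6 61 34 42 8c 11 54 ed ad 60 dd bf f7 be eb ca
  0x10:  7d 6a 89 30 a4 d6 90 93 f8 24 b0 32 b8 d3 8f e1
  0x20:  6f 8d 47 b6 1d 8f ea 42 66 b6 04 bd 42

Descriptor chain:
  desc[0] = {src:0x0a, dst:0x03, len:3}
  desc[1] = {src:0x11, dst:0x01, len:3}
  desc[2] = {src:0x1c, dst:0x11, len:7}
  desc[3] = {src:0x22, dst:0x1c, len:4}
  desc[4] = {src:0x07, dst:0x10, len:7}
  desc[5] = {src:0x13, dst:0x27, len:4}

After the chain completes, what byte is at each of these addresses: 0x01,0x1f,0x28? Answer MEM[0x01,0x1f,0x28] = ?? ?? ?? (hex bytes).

#0 dst[0x03+3] := {0xdd,0xbf,0xf7}
#1 dst[0x01+3] := {0x6a,0x89,0x30}
#2 dst[0x11+7] := {0xb8,0xd3,0x8f,0xe1,0x6f,0x8d,0x47}
#3 dst[0x1c+4] := {0x47,0xb6,0x1d,0x8f}
#4 dst[0x10+7] := {0xed,0xad,0x60,0xdd,0xbf,0xf7,0xbe}
#5 dst[0x27+4] := {0xdd,0xbf,0xf7,0xbe}
query mem[0x01]=0x6a, mem[0x1f]=0x8f, mem[0x28]=0xbf

MEM[0x01,0x1f,0x28] = 6a 8f bf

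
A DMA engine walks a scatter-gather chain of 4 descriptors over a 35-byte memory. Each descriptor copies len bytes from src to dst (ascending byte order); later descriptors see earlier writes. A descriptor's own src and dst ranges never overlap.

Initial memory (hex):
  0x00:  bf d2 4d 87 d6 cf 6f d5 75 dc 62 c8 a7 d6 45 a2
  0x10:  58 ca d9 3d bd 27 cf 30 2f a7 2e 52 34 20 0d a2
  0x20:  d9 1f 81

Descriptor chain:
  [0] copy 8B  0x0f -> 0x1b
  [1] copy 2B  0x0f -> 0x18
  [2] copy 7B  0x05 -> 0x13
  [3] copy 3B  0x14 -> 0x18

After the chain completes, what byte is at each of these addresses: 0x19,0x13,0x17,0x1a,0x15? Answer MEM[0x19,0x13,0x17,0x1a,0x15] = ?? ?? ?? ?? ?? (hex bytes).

MEM[0x19,0x13,0x17,0x1a,0x15] = d5 cf dc 75 d5

[0] 0x0f->0x1b len=8 : a2 58 ca d9 3d bd 27 cf
[1] 0x0f->0x18 len=2 : a2 58
[2] 0x05->0x13 len=7 : cf 6f d5 75 dc 62 c8
[3] 0x14->0x18 len=3 : 6f d5 75
query mem[0x19]=0xd5, mem[0x13]=0xcf, mem[0x17]=0xdc, mem[0x1a]=0x75, mem[0x15]=0xd5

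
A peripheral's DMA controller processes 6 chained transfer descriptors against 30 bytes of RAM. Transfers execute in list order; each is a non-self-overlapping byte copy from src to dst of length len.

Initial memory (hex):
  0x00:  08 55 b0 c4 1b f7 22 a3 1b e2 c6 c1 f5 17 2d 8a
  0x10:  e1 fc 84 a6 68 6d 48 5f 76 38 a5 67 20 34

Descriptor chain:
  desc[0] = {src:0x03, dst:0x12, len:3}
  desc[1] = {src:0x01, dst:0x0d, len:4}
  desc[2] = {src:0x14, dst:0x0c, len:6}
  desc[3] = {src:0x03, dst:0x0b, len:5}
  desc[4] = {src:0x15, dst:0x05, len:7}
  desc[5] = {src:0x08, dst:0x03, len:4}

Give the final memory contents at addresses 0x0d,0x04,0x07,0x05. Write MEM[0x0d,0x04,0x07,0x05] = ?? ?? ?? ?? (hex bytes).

[0] 0x03->0x12 len=3 : c4 1b f7
[1] 0x01->0x0d len=4 : 55 b0 c4 1b
[2] 0x14->0x0c len=6 : f7 6d 48 5f 76 38
[3] 0x03->0x0b len=5 : c4 1b f7 22 a3
[4] 0x15->0x05 len=7 : 6d 48 5f 76 38 a5 67
[5] 0x08->0x03 len=4 : 76 38 a5 67
query mem[0x0d]=0xf7, mem[0x04]=0x38, mem[0x07]=0x5f, mem[0x05]=0xa5

MEM[0x0d,0x04,0x07,0x05] = f7 38 5f a5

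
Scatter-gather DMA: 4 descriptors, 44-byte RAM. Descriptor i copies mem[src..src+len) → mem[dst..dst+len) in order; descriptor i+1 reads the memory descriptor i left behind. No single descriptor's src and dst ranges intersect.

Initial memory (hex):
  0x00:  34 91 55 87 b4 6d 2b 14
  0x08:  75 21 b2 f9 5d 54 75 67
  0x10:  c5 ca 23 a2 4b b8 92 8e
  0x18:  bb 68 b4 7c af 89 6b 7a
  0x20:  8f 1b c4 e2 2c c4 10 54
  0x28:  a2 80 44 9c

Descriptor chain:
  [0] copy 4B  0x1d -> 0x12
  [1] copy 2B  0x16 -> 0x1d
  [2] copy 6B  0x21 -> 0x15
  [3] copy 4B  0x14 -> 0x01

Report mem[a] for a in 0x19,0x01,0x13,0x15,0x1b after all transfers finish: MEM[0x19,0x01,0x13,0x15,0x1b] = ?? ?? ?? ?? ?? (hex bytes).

  after D0: wrote 4B at 0x12 = 896b7a8f
  after D1: wrote 2B at 0x1d = 928e
  after D2: wrote 6B at 0x15 = 1bc4e22cc410
  after D3: wrote 4B at 0x01 = 7a1bc4e2
query mem[0x19]=0xc4, mem[0x01]=0x7a, mem[0x13]=0x6b, mem[0x15]=0x1b, mem[0x1b]=0x7c

MEM[0x19,0x01,0x13,0x15,0x1b] = c4 7a 6b 1b 7c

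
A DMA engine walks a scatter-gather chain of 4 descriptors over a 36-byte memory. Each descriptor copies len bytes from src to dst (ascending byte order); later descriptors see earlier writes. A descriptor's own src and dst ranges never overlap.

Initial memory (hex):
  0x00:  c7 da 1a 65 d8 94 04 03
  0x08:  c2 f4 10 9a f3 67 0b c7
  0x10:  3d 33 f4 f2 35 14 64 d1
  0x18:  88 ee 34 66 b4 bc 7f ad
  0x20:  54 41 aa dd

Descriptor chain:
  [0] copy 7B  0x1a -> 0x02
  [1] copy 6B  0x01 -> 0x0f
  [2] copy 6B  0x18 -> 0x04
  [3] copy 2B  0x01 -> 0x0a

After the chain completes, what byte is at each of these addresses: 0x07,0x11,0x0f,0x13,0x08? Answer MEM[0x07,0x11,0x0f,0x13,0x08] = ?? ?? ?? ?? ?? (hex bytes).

MEM[0x07,0x11,0x0f,0x13,0x08] = 66 66 da bc b4

[0] 0x1a->0x02 len=7 : 34 66 b4 bc 7f ad 54
[1] 0x01->0x0f len=6 : da 34 66 b4 bc 7f
[2] 0x18->0x04 len=6 : 88 ee 34 66 b4 bc
[3] 0x01->0x0a len=2 : da 34
query mem[0x07]=0x66, mem[0x11]=0x66, mem[0x0f]=0xda, mem[0x13]=0xbc, mem[0x08]=0xb4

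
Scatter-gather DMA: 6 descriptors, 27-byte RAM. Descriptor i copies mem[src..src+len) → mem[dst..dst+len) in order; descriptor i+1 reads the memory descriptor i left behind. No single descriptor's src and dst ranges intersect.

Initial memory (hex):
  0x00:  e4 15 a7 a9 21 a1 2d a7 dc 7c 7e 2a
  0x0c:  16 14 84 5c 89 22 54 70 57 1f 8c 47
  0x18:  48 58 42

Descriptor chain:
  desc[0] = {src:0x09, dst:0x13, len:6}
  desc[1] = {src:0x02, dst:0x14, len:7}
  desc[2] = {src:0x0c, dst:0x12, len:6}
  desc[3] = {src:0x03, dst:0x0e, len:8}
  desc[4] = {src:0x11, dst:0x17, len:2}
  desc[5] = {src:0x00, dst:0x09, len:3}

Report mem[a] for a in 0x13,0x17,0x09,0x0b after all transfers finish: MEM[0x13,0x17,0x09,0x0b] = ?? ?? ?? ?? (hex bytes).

MEM[0x13,0x17,0x09,0x0b] = dc 2d e4 a7

#0 dst[0x13+6] := {0x7c,0x7e,0x2a,0x16,0x14,0x84}
#1 dst[0x14+7] := {0xa7,0xa9,0x21,0xa1,0x2d,0xa7,0xdc}
#2 dst[0x12+6] := {0x16,0x14,0x84,0x5c,0x89,0x22}
#3 dst[0x0e+8] := {0xa9,0x21,0xa1,0x2d,0xa7,0xdc,0x7c,0x7e}
#4 dst[0x17+2] := {0x2d,0xa7}
#5 dst[0x09+3] := {0xe4,0x15,0xa7}
query mem[0x13]=0xdc, mem[0x17]=0x2d, mem[0x09]=0xe4, mem[0x0b]=0xa7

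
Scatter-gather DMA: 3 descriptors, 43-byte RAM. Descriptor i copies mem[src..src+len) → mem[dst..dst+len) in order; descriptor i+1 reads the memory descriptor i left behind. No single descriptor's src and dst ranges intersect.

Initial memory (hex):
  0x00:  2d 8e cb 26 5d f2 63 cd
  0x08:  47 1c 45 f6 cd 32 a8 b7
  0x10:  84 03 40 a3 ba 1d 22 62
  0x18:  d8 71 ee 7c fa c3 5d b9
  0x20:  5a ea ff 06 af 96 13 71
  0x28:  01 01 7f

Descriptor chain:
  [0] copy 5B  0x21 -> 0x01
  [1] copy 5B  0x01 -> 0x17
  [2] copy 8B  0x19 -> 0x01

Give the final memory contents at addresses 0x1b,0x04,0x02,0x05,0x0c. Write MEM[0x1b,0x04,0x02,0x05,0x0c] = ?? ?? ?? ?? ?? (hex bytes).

MEM[0x1b,0x04,0x02,0x05,0x0c] = 96 fa af c3 cd

  after D0: wrote 5B at 0x01 = eaff06af96
  after D1: wrote 5B at 0x17 = eaff06af96
  after D2: wrote 8B at 0x01 = 06af96fac35db95a
query mem[0x1b]=0x96, mem[0x04]=0xfa, mem[0x02]=0xaf, mem[0x05]=0xc3, mem[0x0c]=0xcd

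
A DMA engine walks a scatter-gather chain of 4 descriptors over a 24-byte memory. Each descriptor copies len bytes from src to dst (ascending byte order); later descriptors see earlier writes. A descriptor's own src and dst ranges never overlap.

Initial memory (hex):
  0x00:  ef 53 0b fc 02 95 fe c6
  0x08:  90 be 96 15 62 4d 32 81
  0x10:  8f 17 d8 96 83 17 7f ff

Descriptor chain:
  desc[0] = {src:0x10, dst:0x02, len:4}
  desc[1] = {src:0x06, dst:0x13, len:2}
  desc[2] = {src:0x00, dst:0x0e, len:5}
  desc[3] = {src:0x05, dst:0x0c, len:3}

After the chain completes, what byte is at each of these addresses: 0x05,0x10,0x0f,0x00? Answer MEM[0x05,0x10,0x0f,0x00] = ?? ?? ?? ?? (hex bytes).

MEM[0x05,0x10,0x0f,0x00] = 96 8f 53 ef

  after D0: wrote 4B at 0x02 = 8f17d896
  after D1: wrote 2B at 0x13 = fec6
  after D2: wrote 5B at 0x0e = ef538f17d8
  after D3: wrote 3B at 0x0c = 96fec6
query mem[0x05]=0x96, mem[0x10]=0x8f, mem[0x0f]=0x53, mem[0x00]=0xef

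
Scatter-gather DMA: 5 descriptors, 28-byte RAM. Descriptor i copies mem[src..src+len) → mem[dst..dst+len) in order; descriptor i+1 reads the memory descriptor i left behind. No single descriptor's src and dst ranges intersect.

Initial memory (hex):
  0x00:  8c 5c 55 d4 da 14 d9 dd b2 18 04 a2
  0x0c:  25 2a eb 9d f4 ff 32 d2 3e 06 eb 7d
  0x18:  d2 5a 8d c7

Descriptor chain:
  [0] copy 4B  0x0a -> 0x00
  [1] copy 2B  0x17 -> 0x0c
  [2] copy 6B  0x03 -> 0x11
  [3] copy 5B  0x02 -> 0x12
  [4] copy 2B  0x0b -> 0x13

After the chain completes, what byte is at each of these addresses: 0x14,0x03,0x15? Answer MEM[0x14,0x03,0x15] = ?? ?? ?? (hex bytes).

MEM[0x14,0x03,0x15] = 7d 2a 14

D0: mem[0x00..0x03] <- [04 a2 25 2a]
D1: mem[0x0c..0x0d] <- [7d d2]
D2: mem[0x11..0x16] <- [2a da 14 d9 dd b2]
D3: mem[0x12..0x16] <- [25 2a da 14 d9]
D4: mem[0x13..0x14] <- [a2 7d]
query mem[0x14]=0x7d, mem[0x03]=0x2a, mem[0x15]=0x14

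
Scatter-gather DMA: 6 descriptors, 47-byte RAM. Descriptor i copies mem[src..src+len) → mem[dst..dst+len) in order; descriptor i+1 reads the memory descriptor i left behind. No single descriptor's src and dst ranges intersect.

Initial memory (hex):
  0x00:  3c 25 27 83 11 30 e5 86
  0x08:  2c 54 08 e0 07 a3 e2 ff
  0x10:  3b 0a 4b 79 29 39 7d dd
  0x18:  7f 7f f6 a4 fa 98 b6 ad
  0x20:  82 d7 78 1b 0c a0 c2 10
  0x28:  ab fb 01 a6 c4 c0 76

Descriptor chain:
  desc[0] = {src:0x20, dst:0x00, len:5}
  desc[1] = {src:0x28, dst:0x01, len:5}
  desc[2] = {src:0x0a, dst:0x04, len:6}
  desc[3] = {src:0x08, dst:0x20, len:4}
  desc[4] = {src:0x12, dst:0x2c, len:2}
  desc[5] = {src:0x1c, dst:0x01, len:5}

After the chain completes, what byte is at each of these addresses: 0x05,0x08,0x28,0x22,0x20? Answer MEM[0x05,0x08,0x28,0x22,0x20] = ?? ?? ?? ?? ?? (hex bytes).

[0] 0x20->0x00 len=5 : 82 d7 78 1b 0c
[1] 0x28->0x01 len=5 : ab fb 01 a6 c4
[2] 0x0a->0x04 len=6 : 08 e0 07 a3 e2 ff
[3] 0x08->0x20 len=4 : e2 ff 08 e0
[4] 0x12->0x2c len=2 : 4b 79
[5] 0x1c->0x01 len=5 : fa 98 b6 ad e2
query mem[0x05]=0xe2, mem[0x08]=0xe2, mem[0x28]=0xab, mem[0x22]=0x08, mem[0x20]=0xe2

MEM[0x05,0x08,0x28,0x22,0x20] = e2 e2 ab 08 e2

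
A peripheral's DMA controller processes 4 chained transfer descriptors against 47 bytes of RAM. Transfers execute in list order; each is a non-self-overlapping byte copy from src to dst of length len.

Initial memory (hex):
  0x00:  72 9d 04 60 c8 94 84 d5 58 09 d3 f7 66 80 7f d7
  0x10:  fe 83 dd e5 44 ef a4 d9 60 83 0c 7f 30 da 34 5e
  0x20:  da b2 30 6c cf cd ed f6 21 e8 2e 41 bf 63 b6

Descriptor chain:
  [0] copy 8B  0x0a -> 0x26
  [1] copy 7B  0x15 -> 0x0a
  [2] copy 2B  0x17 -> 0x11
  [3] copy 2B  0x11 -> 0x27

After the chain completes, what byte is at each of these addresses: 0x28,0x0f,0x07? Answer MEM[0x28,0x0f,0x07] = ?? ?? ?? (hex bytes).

#0 dst[0x26+8] := {0xd3,0xf7,0x66,0x80,0x7f,0xd7,0xfe,0x83}
#1 dst[0x0a+7] := {0xef,0xa4,0xd9,0x60,0x83,0x0c,0x7f}
#2 dst[0x11+2] := {0xd9,0x60}
#3 dst[0x27+2] := {0xd9,0x60}
query mem[0x28]=0x60, mem[0x0f]=0x0c, mem[0x07]=0xd5

MEM[0x28,0x0f,0x07] = 60 0c d5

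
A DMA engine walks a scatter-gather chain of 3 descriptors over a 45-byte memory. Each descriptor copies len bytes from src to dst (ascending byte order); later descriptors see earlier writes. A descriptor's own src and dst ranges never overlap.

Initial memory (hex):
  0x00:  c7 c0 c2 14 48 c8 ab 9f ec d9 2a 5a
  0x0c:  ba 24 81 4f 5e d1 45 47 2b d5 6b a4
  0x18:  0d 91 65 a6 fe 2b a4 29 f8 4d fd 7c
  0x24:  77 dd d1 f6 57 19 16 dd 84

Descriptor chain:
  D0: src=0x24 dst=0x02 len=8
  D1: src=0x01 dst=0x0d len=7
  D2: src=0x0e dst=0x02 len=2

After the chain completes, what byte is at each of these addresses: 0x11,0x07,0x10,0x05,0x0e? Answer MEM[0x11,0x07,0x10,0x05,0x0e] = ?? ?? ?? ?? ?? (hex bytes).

  after D0: wrote 8B at 0x02 = 77ddd1f6571916dd
  after D1: wrote 7B at 0x0d = c077ddd1f65719
  after D2: wrote 2B at 0x02 = 77dd
query mem[0x11]=0xf6, mem[0x07]=0x19, mem[0x10]=0xd1, mem[0x05]=0xf6, mem[0x0e]=0x77

MEM[0x11,0x07,0x10,0x05,0x0e] = f6 19 d1 f6 77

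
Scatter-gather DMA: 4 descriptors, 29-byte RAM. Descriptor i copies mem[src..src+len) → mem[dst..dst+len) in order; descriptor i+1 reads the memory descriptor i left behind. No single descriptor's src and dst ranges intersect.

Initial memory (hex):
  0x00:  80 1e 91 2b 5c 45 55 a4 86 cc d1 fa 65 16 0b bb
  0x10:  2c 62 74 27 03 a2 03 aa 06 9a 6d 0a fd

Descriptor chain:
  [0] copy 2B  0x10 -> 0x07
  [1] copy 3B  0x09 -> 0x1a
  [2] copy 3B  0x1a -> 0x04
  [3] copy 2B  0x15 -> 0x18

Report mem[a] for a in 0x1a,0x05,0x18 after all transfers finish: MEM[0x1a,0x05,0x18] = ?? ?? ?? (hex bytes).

D0: mem[0x07..0x08] <- [2c 62]
D1: mem[0x1a..0x1c] <- [cc d1 fa]
D2: mem[0x04..0x06] <- [cc d1 fa]
D3: mem[0x18..0x19] <- [a2 03]
query mem[0x1a]=0xcc, mem[0x05]=0xd1, mem[0x18]=0xa2

MEM[0x1a,0x05,0x18] = cc d1 a2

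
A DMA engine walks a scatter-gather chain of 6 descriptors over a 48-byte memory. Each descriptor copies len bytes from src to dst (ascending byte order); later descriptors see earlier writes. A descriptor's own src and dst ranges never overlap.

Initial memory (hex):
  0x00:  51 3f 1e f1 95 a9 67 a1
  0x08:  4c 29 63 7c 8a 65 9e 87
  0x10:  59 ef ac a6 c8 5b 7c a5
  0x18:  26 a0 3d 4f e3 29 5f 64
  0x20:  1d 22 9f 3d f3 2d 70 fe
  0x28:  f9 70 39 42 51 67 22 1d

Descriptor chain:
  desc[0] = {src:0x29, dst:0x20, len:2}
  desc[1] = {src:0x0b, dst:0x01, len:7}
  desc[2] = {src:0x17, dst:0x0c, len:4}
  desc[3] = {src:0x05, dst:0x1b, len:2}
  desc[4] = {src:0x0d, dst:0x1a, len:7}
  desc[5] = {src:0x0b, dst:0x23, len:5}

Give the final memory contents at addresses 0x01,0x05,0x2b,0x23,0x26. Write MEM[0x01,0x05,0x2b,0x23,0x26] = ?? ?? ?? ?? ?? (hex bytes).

MEM[0x01,0x05,0x2b,0x23,0x26] = 7c 87 42 7c a0

  after D0: wrote 2B at 0x20 = 7039
  after D1: wrote 7B at 0x01 = 7c8a659e8759ef
  after D2: wrote 4B at 0x0c = a526a03d
  after D3: wrote 2B at 0x1b = 8759
  after D4: wrote 7B at 0x1a = 26a03d59efaca6
  after D5: wrote 5B at 0x23 = 7ca526a03d
query mem[0x01]=0x7c, mem[0x05]=0x87, mem[0x2b]=0x42, mem[0x23]=0x7c, mem[0x26]=0xa0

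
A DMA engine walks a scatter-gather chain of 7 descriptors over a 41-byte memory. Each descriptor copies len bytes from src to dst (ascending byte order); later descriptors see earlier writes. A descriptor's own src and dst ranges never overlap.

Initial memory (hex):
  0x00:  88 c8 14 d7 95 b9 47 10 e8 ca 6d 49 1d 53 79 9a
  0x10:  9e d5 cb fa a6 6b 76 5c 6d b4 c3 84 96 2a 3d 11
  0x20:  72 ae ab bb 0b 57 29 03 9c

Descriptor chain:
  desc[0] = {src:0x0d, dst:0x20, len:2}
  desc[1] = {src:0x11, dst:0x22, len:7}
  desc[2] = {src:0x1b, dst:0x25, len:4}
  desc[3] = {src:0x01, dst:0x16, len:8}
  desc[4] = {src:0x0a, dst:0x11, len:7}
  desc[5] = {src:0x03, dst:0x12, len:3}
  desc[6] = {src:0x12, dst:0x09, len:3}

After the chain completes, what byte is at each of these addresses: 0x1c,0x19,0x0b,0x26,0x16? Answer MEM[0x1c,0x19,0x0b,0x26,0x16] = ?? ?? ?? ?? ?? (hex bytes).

MEM[0x1c,0x19,0x0b,0x26,0x16] = 10 95 b9 96 9a

#0 dst[0x20+2] := {0x53,0x79}
#1 dst[0x22+7] := {0xd5,0xcb,0xfa,0xa6,0x6b,0x76,0x5c}
#2 dst[0x25+4] := {0x84,0x96,0x2a,0x3d}
#3 dst[0x16+8] := {0xc8,0x14,0xd7,0x95,0xb9,0x47,0x10,0xe8}
#4 dst[0x11+7] := {0x6d,0x49,0x1d,0x53,0x79,0x9a,0x9e}
#5 dst[0x12+3] := {0xd7,0x95,0xb9}
#6 dst[0x09+3] := {0xd7,0x95,0xb9}
query mem[0x1c]=0x10, mem[0x19]=0x95, mem[0x0b]=0xb9, mem[0x26]=0x96, mem[0x16]=0x9a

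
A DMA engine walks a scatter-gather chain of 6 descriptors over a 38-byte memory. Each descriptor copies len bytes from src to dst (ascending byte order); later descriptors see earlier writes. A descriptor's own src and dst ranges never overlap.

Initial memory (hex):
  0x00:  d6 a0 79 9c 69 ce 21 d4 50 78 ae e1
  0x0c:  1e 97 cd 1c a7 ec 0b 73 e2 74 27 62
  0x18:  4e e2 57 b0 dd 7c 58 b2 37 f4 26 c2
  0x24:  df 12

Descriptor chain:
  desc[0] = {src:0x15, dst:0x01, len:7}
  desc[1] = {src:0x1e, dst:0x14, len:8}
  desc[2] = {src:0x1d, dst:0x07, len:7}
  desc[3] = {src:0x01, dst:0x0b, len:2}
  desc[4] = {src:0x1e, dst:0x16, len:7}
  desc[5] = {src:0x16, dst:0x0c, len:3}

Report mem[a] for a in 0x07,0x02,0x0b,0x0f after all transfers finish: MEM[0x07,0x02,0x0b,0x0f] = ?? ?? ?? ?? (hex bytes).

[0] 0x15->0x01 len=7 : 74 27 62 4e e2 57 b0
[1] 0x1e->0x14 len=8 : 58 b2 37 f4 26 c2 df 12
[2] 0x1d->0x07 len=7 : 7c 58 b2 37 f4 26 c2
[3] 0x01->0x0b len=2 : 74 27
[4] 0x1e->0x16 len=7 : 58 b2 37 f4 26 c2 df
[5] 0x16->0x0c len=3 : 58 b2 37
query mem[0x07]=0x7c, mem[0x02]=0x27, mem[0x0b]=0x74, mem[0x0f]=0x1c

MEM[0x07,0x02,0x0b,0x0f] = 7c 27 74 1c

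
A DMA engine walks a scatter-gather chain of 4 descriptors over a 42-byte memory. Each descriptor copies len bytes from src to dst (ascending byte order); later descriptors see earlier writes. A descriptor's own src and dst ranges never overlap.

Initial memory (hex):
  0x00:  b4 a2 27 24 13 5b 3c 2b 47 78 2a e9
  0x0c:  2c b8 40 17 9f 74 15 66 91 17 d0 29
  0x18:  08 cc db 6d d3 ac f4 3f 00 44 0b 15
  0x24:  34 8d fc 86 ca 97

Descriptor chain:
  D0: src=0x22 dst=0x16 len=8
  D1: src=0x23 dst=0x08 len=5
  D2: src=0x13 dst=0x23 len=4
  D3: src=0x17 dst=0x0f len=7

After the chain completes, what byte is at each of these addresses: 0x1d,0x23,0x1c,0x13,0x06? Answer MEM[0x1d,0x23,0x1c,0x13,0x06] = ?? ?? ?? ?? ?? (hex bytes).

  after D0: wrote 8B at 0x16 = 0b15348dfc86ca97
  after D1: wrote 5B at 0x08 = 15348dfc86
  after D2: wrote 4B at 0x23 = 6691170b
  after D3: wrote 7B at 0x0f = 15348dfc86ca97
query mem[0x1d]=0x97, mem[0x23]=0x66, mem[0x1c]=0xca, mem[0x13]=0x86, mem[0x06]=0x3c

MEM[0x1d,0x23,0x1c,0x13,0x06] = 97 66 ca 86 3c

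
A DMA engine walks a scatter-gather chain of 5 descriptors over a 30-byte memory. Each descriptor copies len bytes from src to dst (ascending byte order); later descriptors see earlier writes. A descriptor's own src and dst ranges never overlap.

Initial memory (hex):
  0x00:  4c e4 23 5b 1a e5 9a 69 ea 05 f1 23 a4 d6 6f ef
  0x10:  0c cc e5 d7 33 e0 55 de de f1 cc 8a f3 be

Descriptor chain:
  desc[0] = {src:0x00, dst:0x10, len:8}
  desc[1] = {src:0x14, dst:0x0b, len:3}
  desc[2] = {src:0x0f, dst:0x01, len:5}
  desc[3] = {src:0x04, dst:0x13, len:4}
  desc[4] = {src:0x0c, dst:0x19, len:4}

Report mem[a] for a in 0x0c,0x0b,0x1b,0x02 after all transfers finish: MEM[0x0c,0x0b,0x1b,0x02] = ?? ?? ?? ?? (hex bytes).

MEM[0x0c,0x0b,0x1b,0x02] = e5 1a 6f 4c

[0] 0x00->0x10 len=8 : 4c e4 23 5b 1a e5 9a 69
[1] 0x14->0x0b len=3 : 1a e5 9a
[2] 0x0f->0x01 len=5 : ef 4c e4 23 5b
[3] 0x04->0x13 len=4 : 23 5b 9a 69
[4] 0x0c->0x19 len=4 : e5 9a 6f ef
query mem[0x0c]=0xe5, mem[0x0b]=0x1a, mem[0x1b]=0x6f, mem[0x02]=0x4c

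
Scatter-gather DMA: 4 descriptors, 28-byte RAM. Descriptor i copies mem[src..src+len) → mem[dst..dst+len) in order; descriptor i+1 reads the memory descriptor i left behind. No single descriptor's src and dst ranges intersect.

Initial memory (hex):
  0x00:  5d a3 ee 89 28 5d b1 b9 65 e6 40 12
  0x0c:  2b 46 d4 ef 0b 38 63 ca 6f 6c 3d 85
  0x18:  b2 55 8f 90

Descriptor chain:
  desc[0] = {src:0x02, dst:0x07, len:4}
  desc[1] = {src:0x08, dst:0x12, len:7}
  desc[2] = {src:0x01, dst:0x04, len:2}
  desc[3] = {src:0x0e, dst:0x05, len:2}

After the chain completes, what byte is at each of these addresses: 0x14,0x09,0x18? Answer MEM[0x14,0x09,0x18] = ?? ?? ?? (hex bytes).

MEM[0x14,0x09,0x18] = 5d 28 d4

  after D0: wrote 4B at 0x07 = ee89285d
  after D1: wrote 7B at 0x12 = 89285d122b46d4
  after D2: wrote 2B at 0x04 = a3ee
  after D3: wrote 2B at 0x05 = d4ef
query mem[0x14]=0x5d, mem[0x09]=0x28, mem[0x18]=0xd4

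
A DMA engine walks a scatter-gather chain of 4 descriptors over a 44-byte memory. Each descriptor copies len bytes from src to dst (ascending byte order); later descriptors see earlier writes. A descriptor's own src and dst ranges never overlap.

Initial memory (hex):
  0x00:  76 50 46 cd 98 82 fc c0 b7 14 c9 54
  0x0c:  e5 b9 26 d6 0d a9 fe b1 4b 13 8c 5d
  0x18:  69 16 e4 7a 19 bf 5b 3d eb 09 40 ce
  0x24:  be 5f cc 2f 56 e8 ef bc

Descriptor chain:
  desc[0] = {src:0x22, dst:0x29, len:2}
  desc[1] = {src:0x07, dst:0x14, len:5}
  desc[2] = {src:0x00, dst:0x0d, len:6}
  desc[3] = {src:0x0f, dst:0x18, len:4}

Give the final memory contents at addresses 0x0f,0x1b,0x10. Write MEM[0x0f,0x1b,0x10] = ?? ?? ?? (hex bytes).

MEM[0x0f,0x1b,0x10] = 46 82 cd

D0: mem[0x29..0x2a] <- [40 ce]
D1: mem[0x14..0x18] <- [c0 b7 14 c9 54]
D2: mem[0x0d..0x12] <- [76 50 46 cd 98 82]
D3: mem[0x18..0x1b] <- [46 cd 98 82]
query mem[0x0f]=0x46, mem[0x1b]=0x82, mem[0x10]=0xcd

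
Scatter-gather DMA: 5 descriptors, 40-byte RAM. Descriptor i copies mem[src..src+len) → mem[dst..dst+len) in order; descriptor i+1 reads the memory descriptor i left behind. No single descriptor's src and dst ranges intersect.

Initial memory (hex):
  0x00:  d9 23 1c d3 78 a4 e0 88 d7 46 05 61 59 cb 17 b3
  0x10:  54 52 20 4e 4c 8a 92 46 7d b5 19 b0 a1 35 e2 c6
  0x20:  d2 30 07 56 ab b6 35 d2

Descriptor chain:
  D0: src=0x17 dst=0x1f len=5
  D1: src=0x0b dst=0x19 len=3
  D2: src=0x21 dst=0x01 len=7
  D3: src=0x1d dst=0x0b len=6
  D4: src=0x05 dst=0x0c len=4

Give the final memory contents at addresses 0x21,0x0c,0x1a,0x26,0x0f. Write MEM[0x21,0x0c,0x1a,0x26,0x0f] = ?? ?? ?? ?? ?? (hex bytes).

MEM[0x21,0x0c,0x1a,0x26,0x0f] = b5 b6 59 35 d7

[0] 0x17->0x1f len=5 : 46 7d b5 19 b0
[1] 0x0b->0x19 len=3 : 61 59 cb
[2] 0x21->0x01 len=7 : b5 19 b0 ab b6 35 d2
[3] 0x1d->0x0b len=6 : 35 e2 46 7d b5 19
[4] 0x05->0x0c len=4 : b6 35 d2 d7
query mem[0x21]=0xb5, mem[0x0c]=0xb6, mem[0x1a]=0x59, mem[0x26]=0x35, mem[0x0f]=0xd7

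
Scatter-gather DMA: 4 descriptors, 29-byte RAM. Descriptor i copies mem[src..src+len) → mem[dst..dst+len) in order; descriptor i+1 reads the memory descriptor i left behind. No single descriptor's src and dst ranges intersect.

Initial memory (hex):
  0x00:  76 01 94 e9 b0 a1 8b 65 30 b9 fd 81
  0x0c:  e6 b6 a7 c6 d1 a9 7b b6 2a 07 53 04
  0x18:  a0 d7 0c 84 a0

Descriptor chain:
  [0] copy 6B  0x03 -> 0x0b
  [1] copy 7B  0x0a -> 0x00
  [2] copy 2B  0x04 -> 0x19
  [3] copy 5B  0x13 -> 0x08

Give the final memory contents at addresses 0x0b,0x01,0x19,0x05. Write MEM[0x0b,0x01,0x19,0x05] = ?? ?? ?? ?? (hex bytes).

MEM[0x0b,0x01,0x19,0x05] = 53 e9 8b 65

D0: mem[0x0b..0x10] <- [e9 b0 a1 8b 65 30]
D1: mem[0x00..0x06] <- [fd e9 b0 a1 8b 65 30]
D2: mem[0x19..0x1a] <- [8b 65]
D3: mem[0x08..0x0c] <- [b6 2a 07 53 04]
query mem[0x0b]=0x53, mem[0x01]=0xe9, mem[0x19]=0x8b, mem[0x05]=0x65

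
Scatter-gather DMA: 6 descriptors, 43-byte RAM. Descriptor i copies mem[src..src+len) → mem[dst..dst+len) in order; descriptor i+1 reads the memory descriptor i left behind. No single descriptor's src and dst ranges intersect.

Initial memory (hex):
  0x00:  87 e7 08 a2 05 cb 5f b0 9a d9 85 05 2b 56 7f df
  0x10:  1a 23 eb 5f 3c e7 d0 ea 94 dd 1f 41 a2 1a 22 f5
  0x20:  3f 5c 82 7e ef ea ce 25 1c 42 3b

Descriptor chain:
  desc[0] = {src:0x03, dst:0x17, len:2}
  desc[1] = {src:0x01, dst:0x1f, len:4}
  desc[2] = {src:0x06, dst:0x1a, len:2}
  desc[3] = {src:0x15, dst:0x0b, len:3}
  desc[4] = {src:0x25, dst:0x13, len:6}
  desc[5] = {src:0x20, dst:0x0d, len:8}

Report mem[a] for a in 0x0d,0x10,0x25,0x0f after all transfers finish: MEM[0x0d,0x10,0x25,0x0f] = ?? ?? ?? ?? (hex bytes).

MEM[0x0d,0x10,0x25,0x0f] = 08 7e ea 05

  after D0: wrote 2B at 0x17 = a205
  after D1: wrote 4B at 0x1f = e708a205
  after D2: wrote 2B at 0x1a = 5fb0
  after D3: wrote 3B at 0x0b = e7d0a2
  after D4: wrote 6B at 0x13 = eace251c423b
  after D5: wrote 8B at 0x0d = 08a2057eefeace25
query mem[0x0d]=0x08, mem[0x10]=0x7e, mem[0x25]=0xea, mem[0x0f]=0x05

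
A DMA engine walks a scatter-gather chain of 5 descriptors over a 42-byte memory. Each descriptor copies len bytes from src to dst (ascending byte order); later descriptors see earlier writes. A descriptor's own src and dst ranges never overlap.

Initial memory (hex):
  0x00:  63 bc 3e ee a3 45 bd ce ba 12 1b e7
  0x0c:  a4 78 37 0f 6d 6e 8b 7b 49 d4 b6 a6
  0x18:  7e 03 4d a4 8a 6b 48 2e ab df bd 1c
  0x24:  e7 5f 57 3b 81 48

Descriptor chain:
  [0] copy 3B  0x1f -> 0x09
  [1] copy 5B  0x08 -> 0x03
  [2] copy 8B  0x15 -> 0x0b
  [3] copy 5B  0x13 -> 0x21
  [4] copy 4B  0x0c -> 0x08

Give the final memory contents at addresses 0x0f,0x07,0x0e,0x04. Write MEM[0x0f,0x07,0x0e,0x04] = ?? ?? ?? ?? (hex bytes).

MEM[0x0f,0x07,0x0e,0x04] = 03 a4 7e 2e

#0 dst[0x09+3] := {0x2e,0xab,0xdf}
#1 dst[0x03+5] := {0xba,0x2e,0xab,0xdf,0xa4}
#2 dst[0x0b+8] := {0xd4,0xb6,0xa6,0x7e,0x03,0x4d,0xa4,0x8a}
#3 dst[0x21+5] := {0x7b,0x49,0xd4,0xb6,0xa6}
#4 dst[0x08+4] := {0xb6,0xa6,0x7e,0x03}
query mem[0x0f]=0x03, mem[0x07]=0xa4, mem[0x0e]=0x7e, mem[0x04]=0x2e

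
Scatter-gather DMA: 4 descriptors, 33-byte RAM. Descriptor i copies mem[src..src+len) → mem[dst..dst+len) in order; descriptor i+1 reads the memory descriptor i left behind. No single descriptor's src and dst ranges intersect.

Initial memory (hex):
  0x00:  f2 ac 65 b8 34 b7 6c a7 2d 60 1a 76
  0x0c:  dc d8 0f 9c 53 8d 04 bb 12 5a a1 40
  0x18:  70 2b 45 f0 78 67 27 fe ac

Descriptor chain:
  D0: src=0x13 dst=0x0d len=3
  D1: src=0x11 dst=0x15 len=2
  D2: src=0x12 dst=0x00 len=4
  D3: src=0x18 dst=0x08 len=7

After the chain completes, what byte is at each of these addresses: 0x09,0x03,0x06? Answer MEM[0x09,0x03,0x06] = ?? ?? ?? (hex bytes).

#0 dst[0x0d+3] := {0xbb,0x12,0x5a}
#1 dst[0x15+2] := {0x8d,0x04}
#2 dst[0x00+4] := {0x04,0xbb,0x12,0x8d}
#3 dst[0x08+7] := {0x70,0x2b,0x45,0xf0,0x78,0x67,0x27}
query mem[0x09]=0x2b, mem[0x03]=0x8d, mem[0x06]=0x6c

MEM[0x09,0x03,0x06] = 2b 8d 6c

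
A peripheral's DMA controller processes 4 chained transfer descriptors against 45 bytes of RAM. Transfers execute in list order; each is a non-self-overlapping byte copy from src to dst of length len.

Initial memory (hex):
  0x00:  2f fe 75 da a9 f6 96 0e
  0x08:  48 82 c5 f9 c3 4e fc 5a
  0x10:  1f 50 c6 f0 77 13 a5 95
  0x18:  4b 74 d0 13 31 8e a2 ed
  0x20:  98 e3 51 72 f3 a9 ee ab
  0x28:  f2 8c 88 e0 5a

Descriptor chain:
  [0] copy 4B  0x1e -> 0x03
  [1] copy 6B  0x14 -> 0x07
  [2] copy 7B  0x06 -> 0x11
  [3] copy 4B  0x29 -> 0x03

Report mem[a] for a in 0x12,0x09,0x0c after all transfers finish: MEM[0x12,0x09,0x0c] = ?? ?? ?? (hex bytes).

  after D0: wrote 4B at 0x03 = a2ed98e3
  after D1: wrote 6B at 0x07 = 7713a5954b74
  after D2: wrote 7B at 0x11 = e37713a5954b74
  after D3: wrote 4B at 0x03 = 8c88e05a
query mem[0x12]=0x77, mem[0x09]=0xa5, mem[0x0c]=0x74

MEM[0x12,0x09,0x0c] = 77 a5 74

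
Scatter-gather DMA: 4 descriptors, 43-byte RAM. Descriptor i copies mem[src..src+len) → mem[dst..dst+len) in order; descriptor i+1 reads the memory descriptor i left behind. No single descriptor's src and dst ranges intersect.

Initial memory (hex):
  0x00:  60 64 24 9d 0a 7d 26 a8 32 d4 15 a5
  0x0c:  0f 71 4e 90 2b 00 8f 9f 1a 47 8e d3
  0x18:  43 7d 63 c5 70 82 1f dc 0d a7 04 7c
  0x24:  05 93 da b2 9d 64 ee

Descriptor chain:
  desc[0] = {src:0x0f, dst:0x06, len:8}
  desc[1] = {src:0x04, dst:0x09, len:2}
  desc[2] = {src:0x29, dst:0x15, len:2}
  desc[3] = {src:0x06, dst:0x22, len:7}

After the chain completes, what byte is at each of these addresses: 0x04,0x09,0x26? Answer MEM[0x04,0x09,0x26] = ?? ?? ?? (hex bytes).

#0 dst[0x06+8] := {0x90,0x2b,0x00,0x8f,0x9f,0x1a,0x47,0x8e}
#1 dst[0x09+2] := {0x0a,0x7d}
#2 dst[0x15+2] := {0x64,0xee}
#3 dst[0x22+7] := {0x90,0x2b,0x00,0x0a,0x7d,0x1a,0x47}
query mem[0x04]=0x0a, mem[0x09]=0x0a, mem[0x26]=0x7d

MEM[0x04,0x09,0x26] = 0a 0a 7d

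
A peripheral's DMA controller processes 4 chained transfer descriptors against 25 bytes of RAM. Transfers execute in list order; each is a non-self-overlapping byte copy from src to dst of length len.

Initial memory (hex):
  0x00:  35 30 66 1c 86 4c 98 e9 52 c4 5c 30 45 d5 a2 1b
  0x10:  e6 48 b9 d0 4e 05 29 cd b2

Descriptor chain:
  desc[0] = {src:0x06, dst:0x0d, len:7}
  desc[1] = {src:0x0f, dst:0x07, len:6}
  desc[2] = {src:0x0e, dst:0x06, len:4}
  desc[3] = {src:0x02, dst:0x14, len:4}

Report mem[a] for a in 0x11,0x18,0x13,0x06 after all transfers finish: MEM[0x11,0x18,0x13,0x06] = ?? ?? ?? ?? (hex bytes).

MEM[0x11,0x18,0x13,0x06] = 5c b2 45 e9

  after D0: wrote 7B at 0x0d = 98e952c45c3045
  after D1: wrote 6B at 0x07 = 52c45c30454e
  after D2: wrote 4B at 0x06 = e952c45c
  after D3: wrote 4B at 0x14 = 661c864c
query mem[0x11]=0x5c, mem[0x18]=0xb2, mem[0x13]=0x45, mem[0x06]=0xe9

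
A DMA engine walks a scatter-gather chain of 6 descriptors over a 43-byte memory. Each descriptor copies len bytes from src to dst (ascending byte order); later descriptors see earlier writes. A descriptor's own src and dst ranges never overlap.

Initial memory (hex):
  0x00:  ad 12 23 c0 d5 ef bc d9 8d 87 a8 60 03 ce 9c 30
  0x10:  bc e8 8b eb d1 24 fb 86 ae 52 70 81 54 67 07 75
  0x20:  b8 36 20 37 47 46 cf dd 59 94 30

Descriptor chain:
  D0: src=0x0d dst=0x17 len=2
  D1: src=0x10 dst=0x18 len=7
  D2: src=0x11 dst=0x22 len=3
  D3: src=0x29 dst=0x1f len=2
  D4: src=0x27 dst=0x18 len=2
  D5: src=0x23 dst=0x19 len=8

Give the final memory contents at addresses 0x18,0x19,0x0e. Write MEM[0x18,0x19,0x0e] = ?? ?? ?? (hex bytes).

#0 dst[0x17+2] := {0xce,0x9c}
#1 dst[0x18+7] := {0xbc,0xe8,0x8b,0xeb,0xd1,0x24,0xfb}
#2 dst[0x22+3] := {0xe8,0x8b,0xeb}
#3 dst[0x1f+2] := {0x94,0x30}
#4 dst[0x18+2] := {0xdd,0x59}
#5 dst[0x19+8] := {0x8b,0xeb,0x46,0xcf,0xdd,0x59,0x94,0x30}
query mem[0x18]=0xdd, mem[0x19]=0x8b, mem[0x0e]=0x9c

MEM[0x18,0x19,0x0e] = dd 8b 9c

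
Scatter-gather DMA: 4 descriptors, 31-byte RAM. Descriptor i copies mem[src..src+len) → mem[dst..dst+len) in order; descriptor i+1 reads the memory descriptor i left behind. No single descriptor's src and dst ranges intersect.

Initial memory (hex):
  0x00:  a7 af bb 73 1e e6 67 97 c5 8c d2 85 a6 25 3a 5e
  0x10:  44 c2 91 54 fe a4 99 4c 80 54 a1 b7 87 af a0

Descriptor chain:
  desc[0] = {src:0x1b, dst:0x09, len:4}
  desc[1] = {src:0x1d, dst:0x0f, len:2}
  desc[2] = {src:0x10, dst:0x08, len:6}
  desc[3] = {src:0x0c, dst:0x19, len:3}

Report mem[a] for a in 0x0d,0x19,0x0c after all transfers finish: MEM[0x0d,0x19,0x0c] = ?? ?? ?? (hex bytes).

MEM[0x0d,0x19,0x0c] = a4 fe fe

[0] 0x1b->0x09 len=4 : b7 87 af a0
[1] 0x1d->0x0f len=2 : af a0
[2] 0x10->0x08 len=6 : a0 c2 91 54 fe a4
[3] 0x0c->0x19 len=3 : fe a4 3a
query mem[0x0d]=0xa4, mem[0x19]=0xfe, mem[0x0c]=0xfe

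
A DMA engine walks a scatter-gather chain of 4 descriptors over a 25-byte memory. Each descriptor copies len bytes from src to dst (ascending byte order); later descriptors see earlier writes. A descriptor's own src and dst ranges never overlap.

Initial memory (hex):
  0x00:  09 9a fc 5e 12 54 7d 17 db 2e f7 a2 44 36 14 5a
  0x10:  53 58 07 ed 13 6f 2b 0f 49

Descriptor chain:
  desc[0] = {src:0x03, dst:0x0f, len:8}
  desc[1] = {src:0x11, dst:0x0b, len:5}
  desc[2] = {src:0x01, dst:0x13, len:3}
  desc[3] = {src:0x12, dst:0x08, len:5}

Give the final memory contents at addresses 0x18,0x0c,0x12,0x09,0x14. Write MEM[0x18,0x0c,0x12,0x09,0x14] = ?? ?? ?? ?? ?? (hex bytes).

D0: mem[0x0f..0x16] <- [5e 12 54 7d 17 db 2e f7]
D1: mem[0x0b..0x0f] <- [54 7d 17 db 2e]
D2: mem[0x13..0x15] <- [9a fc 5e]
D3: mem[0x08..0x0c] <- [7d 9a fc 5e f7]
query mem[0x18]=0x49, mem[0x0c]=0xf7, mem[0x12]=0x7d, mem[0x09]=0x9a, mem[0x14]=0xfc

MEM[0x18,0x0c,0x12,0x09,0x14] = 49 f7 7d 9a fc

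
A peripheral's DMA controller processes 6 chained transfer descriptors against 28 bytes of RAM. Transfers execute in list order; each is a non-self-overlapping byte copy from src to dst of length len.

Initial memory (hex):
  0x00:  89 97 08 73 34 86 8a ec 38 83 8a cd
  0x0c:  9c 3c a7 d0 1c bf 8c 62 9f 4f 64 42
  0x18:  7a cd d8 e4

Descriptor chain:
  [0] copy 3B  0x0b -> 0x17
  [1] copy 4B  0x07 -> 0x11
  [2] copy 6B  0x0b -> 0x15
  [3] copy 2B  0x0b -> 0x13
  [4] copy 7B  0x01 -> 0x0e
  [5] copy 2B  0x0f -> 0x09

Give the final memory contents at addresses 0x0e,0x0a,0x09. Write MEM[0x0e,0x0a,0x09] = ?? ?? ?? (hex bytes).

#0 dst[0x17+3] := {0xcd,0x9c,0x3c}
#1 dst[0x11+4] := {0xec,0x38,0x83,0x8a}
#2 dst[0x15+6] := {0xcd,0x9c,0x3c,0xa7,0xd0,0x1c}
#3 dst[0x13+2] := {0xcd,0x9c}
#4 dst[0x0e+7] := {0x97,0x08,0x73,0x34,0x86,0x8a,0xec}
#5 dst[0x09+2] := {0x08,0x73}
query mem[0x0e]=0x97, mem[0x0a]=0x73, mem[0x09]=0x08

MEM[0x0e,0x0a,0x09] = 97 73 08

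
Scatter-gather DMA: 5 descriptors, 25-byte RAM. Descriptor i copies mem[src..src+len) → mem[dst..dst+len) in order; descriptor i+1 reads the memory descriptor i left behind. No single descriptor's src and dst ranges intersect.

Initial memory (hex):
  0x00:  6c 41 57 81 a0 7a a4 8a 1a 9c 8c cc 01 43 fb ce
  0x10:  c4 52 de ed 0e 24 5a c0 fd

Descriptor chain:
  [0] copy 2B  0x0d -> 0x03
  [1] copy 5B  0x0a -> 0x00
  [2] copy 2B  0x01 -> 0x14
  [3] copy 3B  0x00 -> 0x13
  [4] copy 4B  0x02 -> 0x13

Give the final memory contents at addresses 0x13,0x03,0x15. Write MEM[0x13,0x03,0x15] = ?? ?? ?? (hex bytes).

#0 dst[0x03+2] := {0x43,0xfb}
#1 dst[0x00+5] := {0x8c,0xcc,0x01,0x43,0xfb}
#2 dst[0x14+2] := {0xcc,0x01}
#3 dst[0x13+3] := {0x8c,0xcc,0x01}
#4 dst[0x13+4] := {0x01,0x43,0xfb,0x7a}
query mem[0x13]=0x01, mem[0x03]=0x43, mem[0x15]=0xfb

MEM[0x13,0x03,0x15] = 01 43 fb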